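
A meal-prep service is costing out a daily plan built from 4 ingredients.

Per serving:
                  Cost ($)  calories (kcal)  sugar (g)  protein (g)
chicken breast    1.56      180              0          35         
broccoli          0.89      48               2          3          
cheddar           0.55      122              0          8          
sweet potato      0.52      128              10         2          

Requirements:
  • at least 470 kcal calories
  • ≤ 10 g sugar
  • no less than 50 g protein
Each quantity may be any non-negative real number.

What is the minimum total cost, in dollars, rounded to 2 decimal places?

$2.74

Set it up as a linear program. Let x1 = servings of chicken breast, x2 = servings of broccoli, x3 = servings of cheddar, x4 = servings of sweet potato.
Minimize 1.56x1 + 0.89x2 + 0.55x3 + 0.52x4 s.t.:
  180x1 + 48x2 + 122x3 + 128x4 ≥ 470   (calories)
  2x2 + 10x4 ≤ 10   (sugar)
  35x1 + 3x2 + 8x3 + 2x4 ≥ 50   (protein)
  x1, x2, x3, x4 ≥ 0.
The minimum-cost mix takes nothing from broccoli, sweet potato — only chicken breast, cheddar. The calories and protein requirements are met with equality.
Solving gives x1 = 0.8269, x3 = 2.633.
Cost = 1.56·0.8269 + 0.55·2.633 = 2.7381.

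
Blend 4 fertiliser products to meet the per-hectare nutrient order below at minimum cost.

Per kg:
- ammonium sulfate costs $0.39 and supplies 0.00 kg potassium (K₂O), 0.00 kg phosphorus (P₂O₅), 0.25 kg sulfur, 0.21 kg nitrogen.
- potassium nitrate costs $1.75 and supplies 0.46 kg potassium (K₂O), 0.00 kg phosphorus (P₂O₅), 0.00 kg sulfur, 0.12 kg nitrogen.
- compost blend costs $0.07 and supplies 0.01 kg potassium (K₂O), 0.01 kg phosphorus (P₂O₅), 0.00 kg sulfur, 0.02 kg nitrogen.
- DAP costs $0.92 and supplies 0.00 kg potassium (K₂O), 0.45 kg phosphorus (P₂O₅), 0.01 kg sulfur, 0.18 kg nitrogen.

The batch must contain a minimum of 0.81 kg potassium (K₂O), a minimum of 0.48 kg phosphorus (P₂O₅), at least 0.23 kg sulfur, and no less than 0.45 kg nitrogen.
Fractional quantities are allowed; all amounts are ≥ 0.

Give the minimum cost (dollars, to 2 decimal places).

$4.41

Set it up as a linear program. Let x1 = kg of ammonium sulfate, x2 = kg of potassium nitrate, x3 = kg of compost blend, x4 = kg of DAP.
Minimize 0.39x1 + 1.75x2 + 0.07x3 + 0.92x4 s.t.:
  0.46x2 + 0.01x3 ≥ 0.81   (potassium (K₂O))
  0.01x3 + 0.45x4 ≥ 0.48   (phosphorus (P₂O₅))
  0.25x1 + 0.01x4 ≥ 0.23   (sulfur)
  0.21x1 + 0.12x2 + 0.02x3 + 0.18x4 ≥ 0.45   (nitrogen)
  x1, x2, x3, x4 ≥ 0.
The minimum-cost mix takes nothing from compost blend — only ammonium sulfate, potassium nitrate, DAP. Binding constraints: potassium (K₂O), phosphorus (P₂O₅), sulfur.
Solving gives x1 = 0.8773, x2 = 1.761, x4 = 1.067.
Total cost: 0.39·0.8773 + 1.75·1.761 + 0.92·1.067 = 4.4055.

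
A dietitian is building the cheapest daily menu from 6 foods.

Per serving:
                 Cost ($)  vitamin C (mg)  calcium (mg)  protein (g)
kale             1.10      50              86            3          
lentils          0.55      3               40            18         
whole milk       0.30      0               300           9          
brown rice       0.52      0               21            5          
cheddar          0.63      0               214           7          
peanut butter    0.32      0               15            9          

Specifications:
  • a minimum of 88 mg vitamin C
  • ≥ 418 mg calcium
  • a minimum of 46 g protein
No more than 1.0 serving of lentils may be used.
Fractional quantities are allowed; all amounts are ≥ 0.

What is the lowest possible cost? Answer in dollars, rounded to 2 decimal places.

Let x1 = servings of kale, x2 = servings of lentils, x3 = servings of whole milk, x4 = servings of brown rice, x5 = servings of cheddar, x6 = servings of peanut butter.
Minimize 1.1x1 + 0.55x2 + 0.3x3 + 0.52x4 + 0.63x5 + 0.32x6 subject to:
  50x1 + 3x2 ≥ 88   (vitamin C)
  86x1 + 40x2 + 300x3 + 21x4 + 214x5 + 15x6 ≥ 418   (calcium)
  3x1 + 18x2 + 9x3 + 5x4 + 7x5 + 9x6 ≥ 46   (protein)
  x2 ≤ 1
  x1, x2, x3, x4, x5, x6 ≥ 0.
At the optimum only kale, lentils, whole milk are positive (brown rice, cheddar, peanut butter = 0). The vitamin C, protein, the lentils cap requirements are met with equality.
So kale = 1.7 servings, lentils = 1 serving, whole milk = 2.544 servings.
Total cost: 1.1·1.7 + 0.55·1 + 0.3·2.544 = 3.1832.

$3.18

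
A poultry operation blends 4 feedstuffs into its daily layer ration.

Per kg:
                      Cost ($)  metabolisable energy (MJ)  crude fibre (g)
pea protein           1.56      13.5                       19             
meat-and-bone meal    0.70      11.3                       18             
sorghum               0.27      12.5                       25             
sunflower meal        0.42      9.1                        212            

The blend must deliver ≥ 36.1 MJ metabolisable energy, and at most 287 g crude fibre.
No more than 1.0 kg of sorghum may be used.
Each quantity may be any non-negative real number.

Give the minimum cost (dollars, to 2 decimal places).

This is a linear program. Let x1 = kg of pea protein, x2 = kg of meat-and-bone meal, x3 = kg of sorghum, x4 = kg of sunflower meal.
min 1.56x1 + 0.7x2 + 0.27x3 + 0.42x4 subject to:
  13.5x1 + 11.3x2 + 12.5x3 + 9.1x4 ≥ 36.1   (metabolisable energy)
  19x1 + 18x2 + 25x3 + 212x4 ≤ 287   (crude fibre)
  x3 ≤ 1
  x1, x2, x3, x4 ≥ 0.
The optimal basis is {meat-and-bone meal, sorghum, sunflower meal}; pea protein drops out. The metabolisable energy, crude fibre, the sorghum cap requirements are met with equality.
Solving gives x2 = 1.173, x3 = 1, x4 = 1.136.
Cost = 0.7·1.173 + 0.27·1 + 0.42·1.136 = 1.5682.

$1.57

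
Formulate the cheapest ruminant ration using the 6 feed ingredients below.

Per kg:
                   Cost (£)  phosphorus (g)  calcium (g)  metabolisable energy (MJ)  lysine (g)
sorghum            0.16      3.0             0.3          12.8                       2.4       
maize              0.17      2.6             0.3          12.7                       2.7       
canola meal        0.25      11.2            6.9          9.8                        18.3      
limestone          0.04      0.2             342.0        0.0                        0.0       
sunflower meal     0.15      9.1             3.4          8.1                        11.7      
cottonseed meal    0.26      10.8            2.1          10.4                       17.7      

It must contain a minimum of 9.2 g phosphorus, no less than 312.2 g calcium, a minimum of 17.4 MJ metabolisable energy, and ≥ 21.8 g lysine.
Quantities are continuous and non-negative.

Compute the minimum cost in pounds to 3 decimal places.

£0.342

Let x1 = kg of sorghum, x2 = kg of maize, x3 = kg of canola meal, x4 = kg of limestone, x5 = kg of sunflower meal, x6 = kg of cottonseed meal.
Minimise 0.16x1 + 0.17x2 + 0.25x3 + 0.04x4 + 0.15x5 + 0.26x6 with:
  3x1 + 2.6x2 + 11.2x3 + 0.2x4 + 9.1x5 + 10.8x6 ≥ 9.2   (phosphorus)
  0.3x1 + 0.3x2 + 6.9x3 + 342x4 + 3.4x5 + 2.1x6 ≥ 312.2   (calcium)
  12.8x1 + 12.7x2 + 9.8x3 + 8.1x5 + 10.4x6 ≥ 17.4   (metabolisable energy)
  2.4x1 + 2.7x2 + 18.3x3 + 11.7x5 + 17.7x6 ≥ 21.8   (lysine)
  x1, x2, x3, x4, x5, x6 ≥ 0.
The optimal basis is {sorghum, limestone, sunflower meal}; maize, canola meal, cottonseed meal drop out. Binding constraints: calcium, metabolisable energy, lysine.
So sorghum = 0.2072 kg, limestone = 0.8946 kg, sunflower meal = 1.821 kg.
Cost = 0.16·0.2072 + 0.04·0.8946 + 0.15·1.821 = 0.34209.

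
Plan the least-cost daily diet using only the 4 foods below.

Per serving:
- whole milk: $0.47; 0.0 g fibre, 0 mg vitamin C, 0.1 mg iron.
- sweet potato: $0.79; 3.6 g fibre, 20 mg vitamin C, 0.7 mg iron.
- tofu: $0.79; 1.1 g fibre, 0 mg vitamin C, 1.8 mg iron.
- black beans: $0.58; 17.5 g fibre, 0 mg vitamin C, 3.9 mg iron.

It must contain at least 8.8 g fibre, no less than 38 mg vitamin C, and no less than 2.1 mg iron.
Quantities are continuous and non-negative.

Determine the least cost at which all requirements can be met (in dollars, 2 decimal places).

This is a linear program. Let x1 = servings of whole milk, x2 = servings of sweet potato, x3 = servings of tofu, x4 = servings of black beans.
min 0.47x1 + 0.79x2 + 0.79x3 + 0.58x4 s.t.:
  3.6x2 + 1.1x3 + 17.5x4 ≥ 8.8   (fibre)
  20x2 ≥ 38   (vitamin C)
  0.1x1 + 0.7x2 + 1.8x3 + 3.9x4 ≥ 2.1   (iron)
  x1, x2, x3, x4 ≥ 0.
At the optimum only sweet potato, black beans are positive (whole milk, tofu = 0). Binding constraints: vitamin C and iron.
Optimal quantities: sweet potato = 1.9 servings, black beans = 0.1974 servings.
Total cost: 0.79·1.9 + 0.58·0.1974 = 1.6155.

$1.62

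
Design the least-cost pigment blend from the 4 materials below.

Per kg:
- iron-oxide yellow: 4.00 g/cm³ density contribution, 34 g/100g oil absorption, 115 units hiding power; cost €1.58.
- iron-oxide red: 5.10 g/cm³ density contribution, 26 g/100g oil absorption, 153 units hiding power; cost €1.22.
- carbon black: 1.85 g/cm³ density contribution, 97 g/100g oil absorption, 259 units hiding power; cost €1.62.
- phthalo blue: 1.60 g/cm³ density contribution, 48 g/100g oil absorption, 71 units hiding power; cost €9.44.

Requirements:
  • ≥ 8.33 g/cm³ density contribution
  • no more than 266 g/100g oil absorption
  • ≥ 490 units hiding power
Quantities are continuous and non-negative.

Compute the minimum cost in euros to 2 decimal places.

Treat it as an LP. Let x1 = kg of iron-oxide yellow, x2 = kg of iron-oxide red, x3 = kg of carbon black, x4 = kg of phthalo blue.
min 1.58x1 + 1.22x2 + 1.62x3 + 9.44x4 s.t.:
  4x1 + 5.1x2 + 1.85x3 + 1.6x4 ≥ 8.33   (density contribution)
  34x1 + 26x2 + 97x3 + 48x4 ≤ 266   (oil absorption)
  115x1 + 153x2 + 259x3 + 71x4 ≥ 490   (hiding power)
  x1, x2, x3, x4 ≥ 0.
The optimal basis is {iron-oxide red, carbon black}; iron-oxide yellow, phthalo blue drop out. There the density contribution and hiding power constraints are tight.
Optimal quantities: iron-oxide red = 1.205 kg, carbon black = 1.18 kg.
Hence cost = 1.22·1.205 + 1.62·1.18 = €3.3817.

€3.38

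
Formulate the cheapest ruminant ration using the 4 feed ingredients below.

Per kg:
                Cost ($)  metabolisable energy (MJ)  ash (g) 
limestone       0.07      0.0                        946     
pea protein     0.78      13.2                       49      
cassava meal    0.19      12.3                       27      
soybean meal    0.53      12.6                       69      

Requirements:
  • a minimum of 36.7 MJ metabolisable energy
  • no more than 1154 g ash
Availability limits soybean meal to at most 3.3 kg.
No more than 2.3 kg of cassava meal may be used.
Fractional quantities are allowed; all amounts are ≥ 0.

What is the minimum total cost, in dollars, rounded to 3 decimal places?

$0.791

Let x1 = kg of limestone, x2 = kg of pea protein, x3 = kg of cassava meal, x4 = kg of soybean meal.
Minimise 0.07x1 + 0.78x2 + 0.19x3 + 0.53x4 s.t.:
  13.2x2 + 12.3x3 + 12.6x4 ≥ 36.7   (metabolisable energy)
  946x1 + 49x2 + 27x3 + 69x4 ≤ 1154   (ash)
  x4 ≤ 3.3
  x3 ≤ 2.3
  x1, x2, x3, x4 ≥ 0.
The optimal basis is {cassava meal, soybean meal}; limestone, pea protein drop out. There the metabolisable energy and the cassava meal cap constraints are tight.
Optimal quantities: cassava meal = 2.3 kg, soybean meal = 0.6675 kg.
Cost = 0.19·2.3 + 0.53·0.6675 = 0.79078.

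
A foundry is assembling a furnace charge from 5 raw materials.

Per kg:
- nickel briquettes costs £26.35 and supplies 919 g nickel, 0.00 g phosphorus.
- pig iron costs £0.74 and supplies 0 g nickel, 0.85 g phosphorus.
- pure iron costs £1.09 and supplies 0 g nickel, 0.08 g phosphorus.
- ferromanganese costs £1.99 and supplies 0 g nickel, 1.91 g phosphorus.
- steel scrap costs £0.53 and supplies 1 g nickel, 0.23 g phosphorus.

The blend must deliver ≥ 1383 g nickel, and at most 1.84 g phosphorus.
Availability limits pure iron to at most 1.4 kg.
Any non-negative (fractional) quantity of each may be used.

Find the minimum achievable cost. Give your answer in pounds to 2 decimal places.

£39.65

Let x1 = kg of nickel briquettes, x2 = kg of pig iron, x3 = kg of pure iron, x4 = kg of ferromanganese, x5 = kg of steel scrap.
Minimize 26.35x1 + 0.74x2 + 1.09x3 + 1.99x4 + 0.53x5 with:
  919x1 + 1x5 ≥ 1383   (nickel)
  0.85x2 + 0.08x3 + 1.91x4 + 0.23x5 ≤ 1.84   (phosphorus)
  x3 ≤ 1.4
  x1, x2, x3, x4, x5 ≥ 0.
The optimal basis is {nickel briquettes}; pig iron, pure iron, ferromanganese, steel scrap drop out. There the nickel constraint is tight.
So nickel briquettes = 1.5049 kg.
Total cost: 26.35·1.5049 = 39.6541.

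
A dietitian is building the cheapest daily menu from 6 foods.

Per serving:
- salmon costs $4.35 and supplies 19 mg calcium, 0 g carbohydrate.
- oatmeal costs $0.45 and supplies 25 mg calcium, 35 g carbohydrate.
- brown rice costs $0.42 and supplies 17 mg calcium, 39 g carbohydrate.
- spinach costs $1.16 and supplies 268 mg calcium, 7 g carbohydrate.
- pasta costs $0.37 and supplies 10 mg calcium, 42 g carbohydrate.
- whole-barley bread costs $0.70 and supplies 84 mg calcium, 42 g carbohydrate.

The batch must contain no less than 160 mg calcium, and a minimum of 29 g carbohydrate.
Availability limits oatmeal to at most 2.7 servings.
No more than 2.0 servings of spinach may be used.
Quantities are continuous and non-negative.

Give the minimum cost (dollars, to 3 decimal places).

Let x1 = servings of salmon, x2 = servings of oatmeal, x3 = servings of brown rice, x4 = servings of spinach, x5 = servings of pasta, x6 = servings of whole-barley bread.
min 4.35x1 + 0.45x2 + 0.42x3 + 1.16x4 + 0.37x5 + 0.7x6 with:
  19x1 + 25x2 + 17x3 + 268x4 + 10x5 + 84x6 ≥ 160   (calcium)
  35x2 + 39x3 + 7x4 + 42x5 + 42x6 ≥ 29   (carbohydrate)
  x2 ≤ 2.7
  x4 ≤ 2
  x1, x2, x3, x4, x5, x6 ≥ 0.
The minimum-cost mix takes nothing from salmon, oatmeal, brown rice, whole-barley bread — only spinach, pasta. The calcium and carbohydrate requirements are met with equality.
So spinach = 0.5748 servings, pasta = 0.5947 servings.
Total cost: 1.16·0.5748 + 0.37·0.5947 = 0.88681.

$0.887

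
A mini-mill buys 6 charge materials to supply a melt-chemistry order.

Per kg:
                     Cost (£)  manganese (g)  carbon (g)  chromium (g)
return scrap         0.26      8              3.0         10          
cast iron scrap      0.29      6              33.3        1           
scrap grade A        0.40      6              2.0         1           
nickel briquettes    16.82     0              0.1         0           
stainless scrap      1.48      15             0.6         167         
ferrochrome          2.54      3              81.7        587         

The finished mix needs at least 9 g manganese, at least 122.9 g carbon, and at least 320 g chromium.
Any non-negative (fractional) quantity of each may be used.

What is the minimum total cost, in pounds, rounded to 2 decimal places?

£2.06

Set it up as a linear program. Let x1 = kg of return scrap, x2 = kg of cast iron scrap, x3 = kg of scrap grade A, x4 = kg of nickel briquettes, x5 = kg of stainless scrap, x6 = kg of ferrochrome.
min 0.26x1 + 0.29x2 + 0.4x3 + 16.82x4 + 1.48x5 + 2.54x6 s.t.:
  8x1 + 6x2 + 6x3 + 15x5 + 3x6 ≥ 9   (manganese)
  3x1 + 33.3x2 + 2x3 + 0.1x4 + 0.6x5 + 81.7x6 ≥ 122.9   (carbon)
  10x1 + 1x2 + 1x3 + 167x5 + 587x6 ≥ 320   (chromium)
  x1, x2, x3, x4, x5, x6 ≥ 0.
The cheapest feasible vertex uses only cast iron scrap, ferrochrome; return scrap, scrap grade A, nickel briquettes, stainless scrap are not used. The carbon and chromium requirements are met with equality.
Optimal quantities: cast iron scrap = 2.363 kg, ferrochrome = 0.5411 kg.
Total cost: 0.29·2.363 + 2.54·0.5411 = 2.0597.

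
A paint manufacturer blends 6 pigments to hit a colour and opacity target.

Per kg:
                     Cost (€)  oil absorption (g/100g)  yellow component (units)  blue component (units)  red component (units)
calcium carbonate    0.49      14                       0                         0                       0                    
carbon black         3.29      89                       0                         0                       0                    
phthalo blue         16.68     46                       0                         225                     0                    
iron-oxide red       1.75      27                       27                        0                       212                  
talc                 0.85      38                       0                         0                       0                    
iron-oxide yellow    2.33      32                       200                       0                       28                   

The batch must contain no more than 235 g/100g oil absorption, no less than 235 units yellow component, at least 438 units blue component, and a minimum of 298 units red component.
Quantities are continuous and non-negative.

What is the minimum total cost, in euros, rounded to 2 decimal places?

This is a linear program. Let x1 = kg of calcium carbonate, x2 = kg of carbon black, x3 = kg of phthalo blue, x4 = kg of iron-oxide red, x5 = kg of talc, x6 = kg of iron-oxide yellow.
Minimize 0.49x1 + 3.29x2 + 16.68x3 + 1.75x4 + 0.85x5 + 2.33x6 with:
  14x1 + 89x2 + 46x3 + 27x4 + 38x5 + 32x6 ≤ 235   (oil absorption)
  27x4 + 200x6 ≥ 235   (yellow component)
  225x3 ≥ 438   (blue component)
  212x4 + 28x6 ≥ 298   (red component)
  x1, x2, x3, x4, x5, x6 ≥ 0.
The cheapest feasible vertex uses only phthalo blue, iron-oxide red, iron-oxide yellow; calcium carbonate, carbon black, talc are not used. Binding constraints: yellow component, blue component, red component.
Solving gives x3 = 1.947, x4 = 1.273, x6 = 1.003.
Total cost: 16.68·1.947 + 1.75·1.273 + 2.33·1.003 = 37.0407.

€37.04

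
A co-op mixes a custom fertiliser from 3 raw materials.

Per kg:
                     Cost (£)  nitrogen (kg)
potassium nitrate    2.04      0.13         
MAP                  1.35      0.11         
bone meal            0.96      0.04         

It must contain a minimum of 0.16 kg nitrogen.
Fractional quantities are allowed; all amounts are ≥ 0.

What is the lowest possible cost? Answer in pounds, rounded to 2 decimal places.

£1.96

Let x1 = kg of potassium nitrate, x2 = kg of MAP, x3 = kg of bone meal.
min 2.04x1 + 1.35x2 + 0.96x3 subject to:
  0.13x1 + 0.11x2 + 0.04x3 ≥ 0.16   (nitrogen)
  x1, x2, x3 ≥ 0.
The cheapest feasible vertex uses only MAP; potassium nitrate, bone meal are not used. The nitrogen requirement is met with equality.
So MAP = 1.455 kg.
Total cost: 1.35·1.455 = 1.9643.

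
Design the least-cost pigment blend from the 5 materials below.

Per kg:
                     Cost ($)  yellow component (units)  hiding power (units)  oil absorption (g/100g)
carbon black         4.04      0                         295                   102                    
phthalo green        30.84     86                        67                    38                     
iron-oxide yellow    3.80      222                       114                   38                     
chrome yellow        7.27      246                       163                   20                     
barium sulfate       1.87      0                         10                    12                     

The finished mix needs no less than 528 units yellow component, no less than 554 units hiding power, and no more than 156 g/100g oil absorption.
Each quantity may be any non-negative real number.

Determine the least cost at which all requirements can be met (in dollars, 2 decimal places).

$15.28

Let x1 = kg of carbon black, x2 = kg of phthalo green, x3 = kg of iron-oxide yellow, x4 = kg of chrome yellow, x5 = kg of barium sulfate.
Minimize 4.04x1 + 30.84x2 + 3.8x3 + 7.27x4 + 1.87x5 s.t.:
  86x2 + 222x3 + 246x4 ≥ 528   (yellow component)
  295x1 + 67x2 + 114x3 + 163x4 + 10x5 ≥ 554   (hiding power)
  102x1 + 38x2 + 38x3 + 20x4 + 12x5 ≤ 156   (oil absorption)
  x1, x2, x3, x4, x5 ≥ 0.
At the optimum only carbon black, iron-oxide yellow, chrome yellow are positive (phthalo green, barium sulfate = 0). Binding constraints: yellow component, hiding power, oil absorption.
Solving gives x1 = 0.8439, x3 = 1.353, x4 = 0.9251.
Total cost: 4.04·0.8439 + 3.8·1.353 + 7.27·0.9251 = 15.2762.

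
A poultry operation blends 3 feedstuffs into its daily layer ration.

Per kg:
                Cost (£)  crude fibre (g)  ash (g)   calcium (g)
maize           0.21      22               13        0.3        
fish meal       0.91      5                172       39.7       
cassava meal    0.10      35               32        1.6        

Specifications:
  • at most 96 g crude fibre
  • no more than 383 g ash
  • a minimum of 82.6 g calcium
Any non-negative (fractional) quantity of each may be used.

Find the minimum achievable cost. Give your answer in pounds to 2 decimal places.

£1.89

Let x1 = kg of maize, x2 = kg of fish meal, x3 = kg of cassava meal.
min 0.21x1 + 0.91x2 + 0.1x3 with:
  22x1 + 5x2 + 35x3 ≤ 96   (crude fibre)
  13x1 + 172x2 + 32x3 ≤ 383   (ash)
  0.3x1 + 39.7x2 + 1.6x3 ≥ 82.6   (calcium)
  x1, x2, x3 ≥ 0.
The cheapest feasible vertex uses only fish meal; maize, cassava meal are not used. The calcium requirement is met with equality.
That vertex is x2 = 2.081.
Total cost: 0.91·2.081 = 1.8937.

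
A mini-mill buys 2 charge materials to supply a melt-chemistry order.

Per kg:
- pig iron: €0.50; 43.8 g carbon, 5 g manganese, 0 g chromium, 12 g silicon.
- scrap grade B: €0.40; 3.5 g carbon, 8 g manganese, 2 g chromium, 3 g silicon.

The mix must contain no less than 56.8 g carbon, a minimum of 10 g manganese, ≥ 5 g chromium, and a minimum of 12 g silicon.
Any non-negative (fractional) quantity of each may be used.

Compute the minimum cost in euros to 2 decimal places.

€1.55

Set it up as a linear program. Let x1 = kg of pig iron, x2 = kg of scrap grade B.
Minimise 0.5x1 + 0.4x2 with:
  43.8x1 + 3.5x2 ≥ 56.8   (carbon)
  5x1 + 8x2 ≥ 10   (manganese)
  2x2 ≥ 5   (chromium)
  12x1 + 3x2 ≥ 12   (silicon)
  x1, x2 ≥ 0.
Both inputs are positive at the optimum. There the carbon and chromium constraints are tight.
That vertex is x1 = 1.097, x2 = 2.5.
Cost = 0.5·1.097 + 0.4·2.5 = 1.5485.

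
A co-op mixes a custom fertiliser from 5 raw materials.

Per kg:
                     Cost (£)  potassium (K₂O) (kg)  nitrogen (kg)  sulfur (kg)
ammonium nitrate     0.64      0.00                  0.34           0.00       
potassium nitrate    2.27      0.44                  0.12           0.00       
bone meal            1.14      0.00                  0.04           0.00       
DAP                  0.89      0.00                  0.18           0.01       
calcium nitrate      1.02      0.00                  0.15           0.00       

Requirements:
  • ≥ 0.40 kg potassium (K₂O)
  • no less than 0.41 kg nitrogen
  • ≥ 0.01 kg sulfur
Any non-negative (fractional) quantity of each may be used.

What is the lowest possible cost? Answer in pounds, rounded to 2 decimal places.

£3.18

Treat it as an LP. Let x1 = kg of ammonium nitrate, x2 = kg of potassium nitrate, x3 = kg of bone meal, x4 = kg of DAP, x5 = kg of calcium nitrate.
Minimise 0.64x1 + 2.27x2 + 1.14x3 + 0.89x4 + 1.02x5 subject to:
  0.44x2 ≥ 0.4   (potassium (K₂O))
  0.34x1 + 0.12x2 + 0.04x3 + 0.18x4 + 0.15x5 ≥ 0.41   (nitrogen)
  0.01x4 ≥ 0.01   (sulfur)
  x1, x2, x3, x4, x5 ≥ 0.
The minimum-cost mix takes nothing from bone meal, calcium nitrate — only ammonium nitrate, potassium nitrate, DAP. Binding constraints: potassium (K₂O), nitrogen, sulfur.
Solving gives x1 = 0.3556, x2 = 0.9091, x4 = 1.
Total cost: 0.64·0.3556 + 2.27·0.9091 + 0.89·1 = 3.1812.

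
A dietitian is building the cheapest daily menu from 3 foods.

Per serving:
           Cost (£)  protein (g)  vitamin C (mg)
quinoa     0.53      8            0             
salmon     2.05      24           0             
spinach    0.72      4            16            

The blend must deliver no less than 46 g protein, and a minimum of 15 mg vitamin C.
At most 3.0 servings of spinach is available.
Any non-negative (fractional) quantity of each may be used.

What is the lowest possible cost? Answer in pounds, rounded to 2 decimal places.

£3.47

Set it up as a linear program. Let x1 = servings of quinoa, x2 = servings of salmon, x3 = servings of spinach.
Minimise 0.53x1 + 2.05x2 + 0.72x3 s.t.:
  8x1 + 24x2 + 4x3 ≥ 46   (protein)
  16x3 ≥ 15   (vitamin C)
  x3 ≤ 3
  x1, x2, x3 ≥ 0.
The minimum-cost mix takes nothing from salmon — only quinoa, spinach. The protein and vitamin C requirements are met with equality.
Solving gives x1 = 5.281, x3 = 0.9375.
Objective = 0.53·5.281 + 0.72·0.9375 = 3.4739.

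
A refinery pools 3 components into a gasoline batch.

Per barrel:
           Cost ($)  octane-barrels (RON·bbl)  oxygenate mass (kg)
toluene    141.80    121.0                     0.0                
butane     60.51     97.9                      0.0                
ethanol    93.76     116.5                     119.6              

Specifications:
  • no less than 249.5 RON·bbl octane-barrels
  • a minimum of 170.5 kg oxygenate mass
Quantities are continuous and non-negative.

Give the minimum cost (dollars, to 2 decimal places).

$185.22

Let x1 = barrels of toluene, x2 = barrels of butane, x3 = barrels of ethanol.
Minimise 141.8x1 + 60.51x2 + 93.76x3 s.t.:
  121x1 + 97.9x2 + 116.5x3 ≥ 249.5   (octane-barrels)
  119.6x3 ≥ 170.5   (oxygenate mass)
  x1, x2, x3 ≥ 0.
The optimal basis is {butane, ethanol}; toluene drops out. There the octane-barrels and oxygenate mass constraints are tight.
Solving gives x2 = 0.85209, x3 = 1.4256.
Hence cost = 60.51·0.85209 + 93.76·1.4256 = $185.2242.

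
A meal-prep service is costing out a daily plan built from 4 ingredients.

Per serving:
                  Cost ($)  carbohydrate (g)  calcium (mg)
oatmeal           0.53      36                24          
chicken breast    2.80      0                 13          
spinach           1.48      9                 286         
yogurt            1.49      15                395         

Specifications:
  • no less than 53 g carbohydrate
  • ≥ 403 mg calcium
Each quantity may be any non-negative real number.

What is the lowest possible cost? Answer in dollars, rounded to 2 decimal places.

$1.99

Set it up as a linear program. Let x1 = servings of oatmeal, x2 = servings of chicken breast, x3 = servings of spinach, x4 = servings of yogurt.
Minimise 0.53x1 + 2.8x2 + 1.48x3 + 1.49x4 subject to:
  36x1 + 9x3 + 15x4 ≥ 53   (carbohydrate)
  24x1 + 13x2 + 286x3 + 395x4 ≥ 403   (calcium)
  x1, x2, x3, x4 ≥ 0.
The cheapest feasible vertex uses only oatmeal, yogurt; chicken breast, spinach are not used. Binding constraints: carbohydrate and calcium.
So oatmeal = 1.074 servings, yogurt = 0.955 servings.
Total cost: 0.53·1.074 + 1.49·0.955 = 1.9922.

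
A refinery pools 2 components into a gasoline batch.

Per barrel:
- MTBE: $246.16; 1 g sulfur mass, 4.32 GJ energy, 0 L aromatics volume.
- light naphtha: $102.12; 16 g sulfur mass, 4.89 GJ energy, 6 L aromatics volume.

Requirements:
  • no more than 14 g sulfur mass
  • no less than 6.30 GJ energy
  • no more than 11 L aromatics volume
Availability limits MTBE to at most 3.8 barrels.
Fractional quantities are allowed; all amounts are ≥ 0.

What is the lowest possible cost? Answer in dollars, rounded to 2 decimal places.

$210.08

Set it up as a linear program. Let x1 = barrels of MTBE, x2 = barrels of light naphtha.
Minimize 246.16x1 + 102.12x2 subject to:
  1x1 + 16x2 ≤ 14   (sulfur mass)
  4.32x1 + 4.89x2 ≥ 6.3   (energy)
  6x2 ≤ 11   (aromatics volume)
  x1 ≤ 3.8
  x1, x2 ≥ 0.
Both inputs are positive at the optimum. There the sulfur mass and energy constraints are tight.
Optimal quantities: MTBE = 0.5035 barrels, light naphtha = 0.8435 barrels.
Objective = 246.16·0.5035 + 102.12·0.8435 = 210.0798.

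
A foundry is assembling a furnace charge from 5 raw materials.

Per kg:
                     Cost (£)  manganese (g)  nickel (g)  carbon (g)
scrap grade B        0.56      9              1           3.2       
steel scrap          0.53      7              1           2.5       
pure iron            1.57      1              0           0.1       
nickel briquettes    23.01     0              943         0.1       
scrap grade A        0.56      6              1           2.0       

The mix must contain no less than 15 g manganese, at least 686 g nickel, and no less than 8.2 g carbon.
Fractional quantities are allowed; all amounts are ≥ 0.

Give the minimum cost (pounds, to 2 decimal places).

£18.10

Let x1 = kg of scrap grade B, x2 = kg of steel scrap, x3 = kg of pure iron, x4 = kg of nickel briquettes, x5 = kg of scrap grade A.
Minimize 0.56x1 + 0.53x2 + 1.57x3 + 23.01x4 + 0.56x5 subject to:
  9x1 + 7x2 + 1x3 + 6x5 ≥ 15   (manganese)
  1x1 + 1x2 + 943x4 + 1x5 ≥ 686   (nickel)
  3.2x1 + 2.5x2 + 0.1x3 + 0.1x4 + 2x5 ≥ 8.2   (carbon)
  x1, x2, x3, x4, x5 ≥ 0.
The minimum-cost mix takes nothing from steel scrap, pure iron, scrap grade A — only scrap grade B, nickel briquettes. Binding constraints: nickel and carbon.
Optimal quantities: scrap grade B = 2.54 kg, nickel briquettes = 0.7248 kg.
Objective = 0.56·2.54 + 23.01·0.7248 = 18.1000.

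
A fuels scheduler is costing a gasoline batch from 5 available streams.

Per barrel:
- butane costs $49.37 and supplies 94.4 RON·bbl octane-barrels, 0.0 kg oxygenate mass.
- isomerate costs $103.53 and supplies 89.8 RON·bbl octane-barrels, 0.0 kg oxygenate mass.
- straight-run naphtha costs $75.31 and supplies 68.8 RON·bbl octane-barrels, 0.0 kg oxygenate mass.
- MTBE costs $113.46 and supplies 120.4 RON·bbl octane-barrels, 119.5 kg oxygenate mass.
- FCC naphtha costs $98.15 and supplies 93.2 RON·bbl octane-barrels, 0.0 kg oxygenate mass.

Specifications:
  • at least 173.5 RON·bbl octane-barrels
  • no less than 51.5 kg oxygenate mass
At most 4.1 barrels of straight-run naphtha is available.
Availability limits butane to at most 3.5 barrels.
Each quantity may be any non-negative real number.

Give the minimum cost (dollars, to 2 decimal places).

Let x1 = barrels of butane, x2 = barrels of isomerate, x3 = barrels of straight-run naphtha, x4 = barrels of MTBE, x5 = barrels of FCC naphtha.
Minimize 49.37x1 + 103.53x2 + 75.31x3 + 113.46x4 + 98.15x5 with:
  94.4x1 + 89.8x2 + 68.8x3 + 120.4x4 + 93.2x5 ≥ 173.5   (octane-barrels)
  119.5x4 ≥ 51.5   (oxygenate mass)
  x3 ≤ 4.1
  x1 ≤ 3.5
  x1, x2, x3, x4, x5 ≥ 0.
The cheapest feasible vertex uses only butane, MTBE; isomerate, straight-run naphtha, FCC naphtha are not used. The octane-barrels and oxygenate mass requirements are met with equality.
Solving gives x1 = 1.2883, x4 = 0.43096.
Objective = 49.37·1.2883 + 113.46·0.43096 = 112.5001.

$112.50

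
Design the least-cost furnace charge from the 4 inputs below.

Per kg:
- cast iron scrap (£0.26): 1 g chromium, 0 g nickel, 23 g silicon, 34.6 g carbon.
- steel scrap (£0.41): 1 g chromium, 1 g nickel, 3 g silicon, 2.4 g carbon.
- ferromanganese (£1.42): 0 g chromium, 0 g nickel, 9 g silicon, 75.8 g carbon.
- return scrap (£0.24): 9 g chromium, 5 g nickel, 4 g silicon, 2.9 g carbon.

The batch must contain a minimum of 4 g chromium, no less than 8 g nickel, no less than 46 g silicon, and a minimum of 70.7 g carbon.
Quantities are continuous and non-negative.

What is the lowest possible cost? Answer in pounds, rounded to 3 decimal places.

This is a linear program. Let x1 = kg of cast iron scrap, x2 = kg of steel scrap, x3 = kg of ferromanganese, x4 = kg of return scrap.
Minimize 0.26x1 + 0.41x2 + 1.42x3 + 0.24x4 s.t.:
  1x1 + 1x2 + 9x4 ≥ 4   (chromium)
  1x2 + 5x4 ≥ 8   (nickel)
  23x1 + 3x2 + 9x3 + 4x4 ≥ 46   (silicon)
  34.6x1 + 2.4x2 + 75.8x3 + 2.9x4 ≥ 70.7   (carbon)
  x1, x2, x3, x4 ≥ 0.
At the optimum only cast iron scrap, return scrap are positive (steel scrap, ferromanganese = 0). There the nickel and carbon constraints are tight.
Optimal quantities: cast iron scrap = 1.909 kg, return scrap = 1.6 kg.
Cost = 0.26·1.909 + 0.24·1.6 = 0.88034.

£0.880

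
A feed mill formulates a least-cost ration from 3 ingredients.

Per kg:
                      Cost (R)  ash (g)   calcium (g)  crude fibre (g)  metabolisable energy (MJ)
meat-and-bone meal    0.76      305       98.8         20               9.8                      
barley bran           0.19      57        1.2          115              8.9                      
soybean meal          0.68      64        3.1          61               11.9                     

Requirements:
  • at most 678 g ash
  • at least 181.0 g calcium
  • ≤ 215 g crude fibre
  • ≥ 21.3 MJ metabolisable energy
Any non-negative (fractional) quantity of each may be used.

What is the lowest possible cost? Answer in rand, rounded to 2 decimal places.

Set it up as a linear program. Let x1 = kg of meat-and-bone meal, x2 = kg of barley bran, x3 = kg of soybean meal.
Minimise 0.76x1 + 0.19x2 + 0.68x3 with:
  305x1 + 57x2 + 64x3 ≤ 678   (ash)
  98.8x1 + 1.2x2 + 3.1x3 ≥ 181   (calcium)
  20x1 + 115x2 + 61x3 ≤ 215   (crude fibre)
  9.8x1 + 8.9x2 + 11.9x3 ≥ 21.3   (metabolisable energy)
  x1, x2, x3 ≥ 0.
The cheapest feasible vertex uses only meat-and-bone meal, barley bran; soybean meal is not used. There the calcium and metabolisable energy constraints are tight.
Solving gives x1 = 1.827, x2 = 0.3811.
Objective = 0.76·1.827 + 0.19·0.3811 = 1.4609.

R1.46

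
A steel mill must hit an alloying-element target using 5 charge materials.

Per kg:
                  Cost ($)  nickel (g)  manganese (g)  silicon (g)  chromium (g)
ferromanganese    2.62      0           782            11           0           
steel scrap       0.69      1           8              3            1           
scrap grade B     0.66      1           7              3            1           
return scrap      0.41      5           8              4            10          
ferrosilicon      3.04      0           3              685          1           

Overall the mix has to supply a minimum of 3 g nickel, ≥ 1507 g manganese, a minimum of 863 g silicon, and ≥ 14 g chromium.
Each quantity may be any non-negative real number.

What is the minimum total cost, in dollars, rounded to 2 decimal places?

$9.24

Let x1 = kg of ferromanganese, x2 = kg of steel scrap, x3 = kg of scrap grade B, x4 = kg of return scrap, x5 = kg of ferrosilicon.
min 2.62x1 + 0.69x2 + 0.66x3 + 0.41x4 + 3.04x5 with:
  1x2 + 1x3 + 5x4 ≥ 3   (nickel)
  782x1 + 8x2 + 7x3 + 8x4 + 3x5 ≥ 1507   (manganese)
  11x1 + 3x2 + 3x3 + 4x4 + 685x5 ≥ 863   (silicon)
  1x2 + 1x3 + 10x4 + 1x5 ≥ 14   (chromium)
  x1, x2, x3, x4, x5 ≥ 0.
The minimum-cost mix takes nothing from steel scrap, scrap grade B — only ferromanganese, return scrap, ferrosilicon. There the manganese, silicon, chromium constraints are tight.
So ferromanganese = 1.909 kg, return scrap = 1.278 kg, ferrosilicon = 1.222 kg.
Total cost: 2.62·1.909 + 0.41·1.278 + 3.04·1.222 = 9.2404.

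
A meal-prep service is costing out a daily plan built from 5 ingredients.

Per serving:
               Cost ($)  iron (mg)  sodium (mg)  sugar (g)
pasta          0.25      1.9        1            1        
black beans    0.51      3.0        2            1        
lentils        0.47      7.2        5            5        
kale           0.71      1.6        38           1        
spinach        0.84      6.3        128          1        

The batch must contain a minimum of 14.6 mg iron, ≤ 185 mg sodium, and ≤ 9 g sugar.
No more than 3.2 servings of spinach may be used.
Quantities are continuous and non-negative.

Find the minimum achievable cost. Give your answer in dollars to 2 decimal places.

$1.10

This is a linear program. Let x1 = servings of pasta, x2 = servings of black beans, x3 = servings of lentils, x4 = servings of kale, x5 = servings of spinach.
Minimise 0.25x1 + 0.51x2 + 0.47x3 + 0.71x4 + 0.84x5 s.t.:
  1.9x1 + 3x2 + 7.2x3 + 1.6x4 + 6.3x5 ≥ 14.6   (iron)
  1x1 + 2x2 + 5x3 + 38x4 + 128x5 ≤ 185   (sodium)
  1x1 + 1x2 + 5x3 + 1x4 + 1x5 ≤ 9   (sugar)
  x5 ≤ 3.2
  x1, x2, x3, x4, x5 ≥ 0.
The minimum-cost mix takes nothing from pasta, black beans, kale — only lentils, spinach. There the iron and sugar constraints are tight.
So lentils = 1.733 servings, spinach = 0.3374 servings.
Cost = 0.47·1.733 + 0.84·0.3374 = 1.0979.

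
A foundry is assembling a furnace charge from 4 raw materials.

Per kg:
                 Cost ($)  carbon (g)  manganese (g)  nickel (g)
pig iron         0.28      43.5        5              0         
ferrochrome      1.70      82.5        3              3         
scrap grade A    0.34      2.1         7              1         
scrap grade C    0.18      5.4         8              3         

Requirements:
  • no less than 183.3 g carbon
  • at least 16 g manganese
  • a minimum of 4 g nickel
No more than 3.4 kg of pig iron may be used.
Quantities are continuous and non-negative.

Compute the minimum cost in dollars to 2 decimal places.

$1.75

This is a linear program. Let x1 = kg of pig iron, x2 = kg of ferrochrome, x3 = kg of scrap grade A, x4 = kg of scrap grade C.
Minimise 0.28x1 + 1.7x2 + 0.34x3 + 0.18x4 subject to:
  43.5x1 + 82.5x2 + 2.1x3 + 5.4x4 ≥ 183.3   (carbon)
  5x1 + 3x2 + 7x3 + 8x4 ≥ 16   (manganese)
  3x2 + 1x3 + 3x4 ≥ 4   (nickel)
  x1 ≤ 3.4
  x1, x2, x3, x4 ≥ 0.
The cheapest feasible vertex uses only pig iron, ferrochrome, scrap grade C; scrap grade A is not used. There the carbon, nickel, the pig iron cap constraints are tight.
Solving gives x1 = 3.4, x2 = 0.3658, x4 = 0.9676.
Objective = 0.28·3.4 + 1.7·0.3658 + 0.18·0.9676 = 1.7480.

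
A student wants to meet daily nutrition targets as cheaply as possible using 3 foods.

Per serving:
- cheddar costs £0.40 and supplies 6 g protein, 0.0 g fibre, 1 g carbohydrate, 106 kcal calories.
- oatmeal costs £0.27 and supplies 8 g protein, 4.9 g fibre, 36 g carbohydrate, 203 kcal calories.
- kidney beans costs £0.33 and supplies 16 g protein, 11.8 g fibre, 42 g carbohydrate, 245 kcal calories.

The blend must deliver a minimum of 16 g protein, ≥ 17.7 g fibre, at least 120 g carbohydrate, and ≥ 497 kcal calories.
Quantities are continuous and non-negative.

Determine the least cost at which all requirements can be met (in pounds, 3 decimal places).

Let x1 = servings of cheddar, x2 = servings of oatmeal, x3 = servings of kidney beans.
Minimise 0.4x1 + 0.27x2 + 0.33x3 with:
  6x1 + 8x2 + 16x3 ≥ 16   (protein)
  4.9x2 + 11.8x3 ≥ 17.7   (fibre)
  1x1 + 36x2 + 42x3 ≥ 120   (carbohydrate)
  106x1 + 203x2 + 245x3 ≥ 497   (calories)
  x1, x2, x3 ≥ 0.
The optimal basis is {oatmeal, kidney beans}; cheddar drops out. Binding constraints: fibre and carbohydrate.
So oatmeal = 3.071 servings, kidney beans = 0.2247 servings.
Objective = 0.27·3.071 + 0.33·0.2247 = 0.90332.

£0.903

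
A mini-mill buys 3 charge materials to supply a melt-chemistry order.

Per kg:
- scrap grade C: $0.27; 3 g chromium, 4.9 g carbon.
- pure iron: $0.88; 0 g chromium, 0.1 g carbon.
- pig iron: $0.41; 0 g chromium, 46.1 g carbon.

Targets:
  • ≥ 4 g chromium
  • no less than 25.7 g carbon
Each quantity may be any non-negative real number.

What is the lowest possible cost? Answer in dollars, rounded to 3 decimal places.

Let x1 = kg of scrap grade C, x2 = kg of pure iron, x3 = kg of pig iron.
Minimise 0.27x1 + 0.88x2 + 0.41x3 s.t.:
  3x1 ≥ 4   (chromium)
  4.9x1 + 0.1x2 + 46.1x3 ≥ 25.7   (carbon)
  x1, x2, x3 ≥ 0.
At the optimum only scrap grade C, pig iron are positive (pure iron = 0). The chromium and carbon requirements are met with equality.
That vertex is x1 = 1.333, x3 = 0.4158.
Total cost: 0.27·1.333 + 0.41·0.4158 = 0.53039.

$0.530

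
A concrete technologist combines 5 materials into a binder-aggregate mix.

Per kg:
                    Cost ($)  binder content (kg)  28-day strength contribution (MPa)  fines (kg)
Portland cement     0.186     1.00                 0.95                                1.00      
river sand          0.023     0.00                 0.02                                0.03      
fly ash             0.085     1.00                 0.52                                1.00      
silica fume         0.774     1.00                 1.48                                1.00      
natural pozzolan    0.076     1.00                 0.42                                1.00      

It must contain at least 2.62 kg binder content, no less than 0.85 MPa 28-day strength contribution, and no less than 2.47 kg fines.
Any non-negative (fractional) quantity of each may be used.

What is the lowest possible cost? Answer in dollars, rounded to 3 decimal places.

$0.199

Let x1 = kg of Portland cement, x2 = kg of river sand, x3 = kg of fly ash, x4 = kg of silica fume, x5 = kg of natural pozzolan.
min 0.186x1 + 0.023x2 + 0.085x3 + 0.774x4 + 0.076x5 subject to:
  1x1 + 1x3 + 1x4 + 1x5 ≥ 2.62   (binder content)
  0.95x1 + 0.02x2 + 0.52x3 + 1.48x4 + 0.42x5 ≥ 0.85   (28-day strength contribution)
  1x1 + 0.03x2 + 1x3 + 1x4 + 1x5 ≥ 2.47   (fines)
  x1, x2, x3, x4, x5 ≥ 0.
The optimal basis is {natural pozzolan}; Portland cement, river sand, fly ash, silica fume drop out. The binder content requirement is met with equality.
Optimal quantities: natural pozzolan = 2.62 kg.
Hence cost = 0.076·2.62 = $0.19912.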